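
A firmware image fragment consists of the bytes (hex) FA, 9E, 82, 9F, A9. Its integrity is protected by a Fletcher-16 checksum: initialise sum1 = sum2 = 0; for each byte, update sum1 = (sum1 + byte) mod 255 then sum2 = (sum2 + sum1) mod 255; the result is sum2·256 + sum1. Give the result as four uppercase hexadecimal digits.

Running sums (mod 255):
  after byte 0 (FA): sum1=250, sum2=250
  after byte 1 (9E): sum1=153, sum2=148
  after byte 2 (82): sum1=28, sum2=176
  after byte 3 (9F): sum1=187, sum2=108
  after byte 4 (A9): sum1=101, sum2=209
Checksum = sum2·256 + sum1 = 209·256 + 101 = 53605 = 0xD165.

D165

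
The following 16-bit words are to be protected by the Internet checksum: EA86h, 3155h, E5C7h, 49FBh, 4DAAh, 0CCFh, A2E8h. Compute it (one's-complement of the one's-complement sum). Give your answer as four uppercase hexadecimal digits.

One's-complement addition (fold any carry out of bit 15 back into bit 0):
  0xEA86 + 0x3155 = 0x11BDB → wrap carry → 0x1BDC
  0x1BDC + 0xE5C7 = 0x101A3 → wrap carry → 0x01A4
  0x01A4 + 0x49FB = 0x04B9F
  0x4B9F + 0x4DAA = 0x09949
  0x9949 + 0x0CCF = 0x0A618
  0xA618 + 0xA2E8 = 0x14900 → wrap carry → 0x4901
One's-complement sum = 0x4901.
Checksum = ~0x4901 & 0xFFFF = 0xB6FE.

B6FE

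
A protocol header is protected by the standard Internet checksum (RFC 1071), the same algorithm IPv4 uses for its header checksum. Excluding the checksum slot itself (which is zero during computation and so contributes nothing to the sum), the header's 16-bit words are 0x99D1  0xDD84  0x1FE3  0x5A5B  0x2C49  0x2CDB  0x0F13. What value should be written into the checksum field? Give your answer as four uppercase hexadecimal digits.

One's-complement addition (fold any carry out of bit 15 back into bit 0):
  0x99D1 + 0xDD84 = 0x17755 → wrap carry → 0x7756
  0x7756 + 0x1FE3 = 0x09739
  0x9739 + 0x5A5B = 0x0F194
  0xF194 + 0x2C49 = 0x11DDD → wrap carry → 0x1DDE
  0x1DDE + 0x2CDB = 0x04AB9
  0x4AB9 + 0x0F13 = 0x059CC
One's-complement sum = 0x59CC.
Checksum = ~0x59CC & 0xFFFF = 0xA633.

A633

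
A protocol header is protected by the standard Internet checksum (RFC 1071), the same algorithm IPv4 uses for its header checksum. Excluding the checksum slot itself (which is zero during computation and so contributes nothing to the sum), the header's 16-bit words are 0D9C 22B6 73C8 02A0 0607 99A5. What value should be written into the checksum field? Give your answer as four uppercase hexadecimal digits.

B998

One's-complement addition (fold any carry out of bit 15 back into bit 0):
  0x0D9C + 0x22B6 = 0x03052
  0x3052 + 0x73C8 = 0x0A41A
  0xA41A + 0x02A0 = 0x0A6BA
  0xA6BA + 0x0607 = 0x0ACC1
  0xACC1 + 0x99A5 = 0x14666 → wrap carry → 0x4667
One's-complement sum = 0x4667.
Checksum = ~0x4667 & 0xFFFF = 0xB998.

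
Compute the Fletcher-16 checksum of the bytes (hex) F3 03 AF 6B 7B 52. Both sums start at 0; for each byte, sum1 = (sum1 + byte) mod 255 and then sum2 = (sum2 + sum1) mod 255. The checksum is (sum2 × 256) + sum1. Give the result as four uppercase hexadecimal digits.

11DF

Running sums (mod 255):
  after byte 0 (F3): sum1=243, sum2=243
  after byte 1 (03): sum1=246, sum2=234
  after byte 2 (AF): sum1=166, sum2=145
  after byte 3 (6B): sum1=18, sum2=163
  after byte 4 (7B): sum1=141, sum2=49
  after byte 5 (52): sum1=223, sum2=17
Checksum = sum2·256 + sum1 = 17·256 + 223 = 4575 = 0x11DF.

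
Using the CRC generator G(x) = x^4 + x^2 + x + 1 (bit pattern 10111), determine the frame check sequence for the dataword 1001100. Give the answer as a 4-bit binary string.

Append 4 zeros: 10011000000. Divide by 10111 (XOR where the leading bit is 1):
  pos 0: 10011 XOR 10111 = 00100
  pos 2: 10000 XOR 10111 = 00111
  pos 4: 11100 XOR 10111 = 01011
  pos 5: 10110 XOR 10111 = 00001
Remainder (last 4 bits) = 0010. This is the CRC / FCS.

0010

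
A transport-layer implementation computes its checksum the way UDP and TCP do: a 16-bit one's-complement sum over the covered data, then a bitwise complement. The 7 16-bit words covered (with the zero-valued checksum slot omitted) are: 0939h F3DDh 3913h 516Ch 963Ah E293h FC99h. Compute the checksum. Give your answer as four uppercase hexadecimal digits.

0301

One's-complement addition (fold any carry out of bit 15 back into bit 0):
  0x0939 + 0xF3DD = 0x0FD16
  0xFD16 + 0x3913 = 0x13629 → wrap carry → 0x362A
  0x362A + 0x516C = 0x08796
  0x8796 + 0x963A = 0x11DD0 → wrap carry → 0x1DD1
  0x1DD1 + 0xE293 = 0x10064 → wrap carry → 0x0065
  0x0065 + 0xFC99 = 0x0FCFE
One's-complement sum = 0xFCFE.
Checksum = ~0xFCFE & 0xFFFF = 0x0301.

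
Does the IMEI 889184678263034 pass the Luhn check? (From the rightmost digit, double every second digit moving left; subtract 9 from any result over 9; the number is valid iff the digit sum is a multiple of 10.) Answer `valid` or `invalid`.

From the right, keep odd positions and double even positions (subtract 9 from any doubled value over 9):
  doubled (positions 2,4,...): 6 6 4 5 8 2 7 → sum 38
  kept (positions 1,3,...): 4 0 6 8 6 8 9 8 → sum 49
Total = 87.
87 mod 10 = 7, so the number is invalid.

invalid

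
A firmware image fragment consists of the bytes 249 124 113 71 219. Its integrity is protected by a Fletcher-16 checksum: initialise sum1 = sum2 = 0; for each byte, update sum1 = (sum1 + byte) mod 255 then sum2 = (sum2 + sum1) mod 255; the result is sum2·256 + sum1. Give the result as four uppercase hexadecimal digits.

Running sums (mod 255):
  after byte 0 (249): sum1=249, sum2=249
  after byte 1 (124): sum1=118, sum2=112
  after byte 2 (113): sum1=231, sum2=88
  after byte 3 (71): sum1=47, sum2=135
  after byte 4 (219): sum1=11, sum2=146
Checksum = sum2·256 + sum1 = 146·256 + 11 = 37387 = 0x920B.

920B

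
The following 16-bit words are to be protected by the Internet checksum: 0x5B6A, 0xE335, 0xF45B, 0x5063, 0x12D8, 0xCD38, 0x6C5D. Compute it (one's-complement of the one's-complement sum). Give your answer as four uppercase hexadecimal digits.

One's-complement addition (fold any carry out of bit 15 back into bit 0):
  0x5B6A + 0xE335 = 0x13E9F → wrap carry → 0x3EA0
  0x3EA0 + 0xF45B = 0x132FB → wrap carry → 0x32FC
  0x32FC + 0x5063 = 0x0835F
  0x835F + 0x12D8 = 0x09637
  0x9637 + 0xCD38 = 0x1636F → wrap carry → 0x6370
  0x6370 + 0x6C5D = 0x0CFCD
One's-complement sum = 0xCFCD.
Checksum = ~0xCFCD & 0xFFFF = 0x3032.

3032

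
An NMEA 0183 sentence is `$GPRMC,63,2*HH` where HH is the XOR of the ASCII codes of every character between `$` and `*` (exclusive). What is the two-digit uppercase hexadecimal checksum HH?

7C

XOR the ASCII codes of the payload characters:
  'G' = 0x47 → acc = 0x47
  'P' = 0x50 → acc = 0x17
  'R' = 0x52 → acc = 0x45
  'M' = 0x4D → acc = 0x08
  'C' = 0x43 → acc = 0x4B
  ',' = 0x2C → acc = 0x67
  '6' = 0x36 → acc = 0x51
  '3' = 0x33 → acc = 0x62
  ',' = 0x2C → acc = 0x4E
  '2' = 0x32 → acc = 0x7C
Checksum = 0x7C.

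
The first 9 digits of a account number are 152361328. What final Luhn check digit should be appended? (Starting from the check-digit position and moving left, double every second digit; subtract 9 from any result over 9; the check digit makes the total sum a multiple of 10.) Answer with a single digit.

Partial digits right→left: 8 2 3 1 6 3 2 5 1
Double every second digit counting from the check-digit position (so the 1st, 3rd, 5th, ... of the partial from the right).
  doubled (with −9 where >9): 7 6 3 4 2 → sum 22
  kept as-is: 2 1 3 5 → sum 11
Total = 22 + 11 = 33.
Check digit = (10 − (33 mod 10)) mod 10 = 7.

7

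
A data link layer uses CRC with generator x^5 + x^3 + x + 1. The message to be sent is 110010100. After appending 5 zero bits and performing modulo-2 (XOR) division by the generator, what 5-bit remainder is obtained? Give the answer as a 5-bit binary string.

11110

Append 5 zeros: 11001010000000. Divide by 101011 (XOR where the leading bit is 1):
  pos 0: 110010 XOR 101011 = 011001
  pos 1: 110011 XOR 101011 = 011000
  pos 2: 110000 XOR 101011 = 011011
  pos 3: 110110 XOR 101011 = 011101
  pos 4: 111010 XOR 101011 = 010001
  pos 5: 100010 XOR 101011 = 001001
  pos 7: 100100 XOR 101011 = 001111
Remainder (last 5 bits) = 11110. This is the CRC / FCS.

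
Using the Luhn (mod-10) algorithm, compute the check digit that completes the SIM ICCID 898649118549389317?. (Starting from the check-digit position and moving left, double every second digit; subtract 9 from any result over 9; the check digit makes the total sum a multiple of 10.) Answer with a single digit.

Partial digits right→left: 7 1 3 9 8 3 9 4 5 8 1 1 9 4 6 8 9 8
Double every second digit counting from the check-digit position (so the 1st, 3rd, 5th, ... of the partial from the right).
  doubled (with −9 where >9): 5 6 7 9 1 2 9 3 9 → sum 51
  kept as-is: 1 9 3 4 8 1 4 8 8 → sum 46
Total = 51 + 46 = 97.
Check digit = (10 − (97 mod 10)) mod 10 = 3.

3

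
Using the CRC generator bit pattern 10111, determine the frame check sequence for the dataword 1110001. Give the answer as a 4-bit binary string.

1001

Append 4 zeros: 11100010000. Divide by 10111 (XOR where the leading bit is 1):
  pos 0: 11100 XOR 10111 = 01011
  pos 1: 10110 XOR 10111 = 00001
  pos 5: 11000 XOR 10111 = 01111
  pos 6: 11110 XOR 10111 = 01001
Remainder (last 4 bits) = 1001. This is the CRC / FCS.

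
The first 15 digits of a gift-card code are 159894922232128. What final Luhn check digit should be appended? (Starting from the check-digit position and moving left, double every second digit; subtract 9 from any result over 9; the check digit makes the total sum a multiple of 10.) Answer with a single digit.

Partial digits right→left: 8 2 1 2 3 2 2 2 9 4 9 8 9 5 1
Double every second digit counting from the check-digit position (so the 1st, 3rd, 5th, ... of the partial from the right).
  doubled (with −9 where >9): 7 2 6 4 9 9 9 2 → sum 48
  kept as-is: 2 2 2 2 4 8 5 → sum 25
Total = 48 + 25 = 73.
Check digit = (10 − (73 mod 10)) mod 10 = 7.

7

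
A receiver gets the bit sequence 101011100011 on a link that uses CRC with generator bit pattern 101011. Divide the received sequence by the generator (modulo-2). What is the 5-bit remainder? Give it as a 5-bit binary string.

Modulo-2 division of 101011100011 by 101011:
  pos 0: 101011 XOR 101011 = 000000
  pos 6: 100011 XOR 101011 = 001000
Remainder = 01000 (nonzero — an error is detected).

01000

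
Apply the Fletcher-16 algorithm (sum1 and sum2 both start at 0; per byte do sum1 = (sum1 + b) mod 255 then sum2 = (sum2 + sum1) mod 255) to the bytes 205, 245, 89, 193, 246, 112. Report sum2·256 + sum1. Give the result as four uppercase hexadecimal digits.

A946

Running sums (mod 255):
  after byte 0 (205): sum1=205, sum2=205
  after byte 1 (245): sum1=195, sum2=145
  after byte 2 (89): sum1=29, sum2=174
  after byte 3 (193): sum1=222, sum2=141
  after byte 4 (246): sum1=213, sum2=99
  after byte 5 (112): sum1=70, sum2=169
Checksum = sum2·256 + sum1 = 169·256 + 70 = 43334 = 0xA946.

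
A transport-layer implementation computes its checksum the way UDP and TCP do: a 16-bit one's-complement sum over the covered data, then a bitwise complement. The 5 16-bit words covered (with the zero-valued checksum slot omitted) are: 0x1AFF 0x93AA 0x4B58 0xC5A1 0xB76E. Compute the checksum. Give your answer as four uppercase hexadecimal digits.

One's-complement addition (fold any carry out of bit 15 back into bit 0):
  0x1AFF + 0x93AA = 0x0AEA9
  0xAEA9 + 0x4B58 = 0x0FA01
  0xFA01 + 0xC5A1 = 0x1BFA2 → wrap carry → 0xBFA3
  0xBFA3 + 0xB76E = 0x17711 → wrap carry → 0x7712
One's-complement sum = 0x7712.
Checksum = ~0x7712 & 0xFFFF = 0x88ED.

88ED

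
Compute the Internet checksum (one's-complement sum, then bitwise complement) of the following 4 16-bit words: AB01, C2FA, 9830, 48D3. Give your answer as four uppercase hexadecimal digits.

B0FF

One's-complement addition (fold any carry out of bit 15 back into bit 0):
  0xAB01 + 0xC2FA = 0x16DFB → wrap carry → 0x6DFC
  0x6DFC + 0x9830 = 0x1062C → wrap carry → 0x062D
  0x062D + 0x48D3 = 0x04F00
One's-complement sum = 0x4F00.
Checksum = ~0x4F00 & 0xFFFF = 0xB0FF.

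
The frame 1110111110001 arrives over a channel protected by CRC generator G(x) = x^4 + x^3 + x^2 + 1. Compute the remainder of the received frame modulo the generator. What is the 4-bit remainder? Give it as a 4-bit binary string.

Modulo-2 division of 1110111110001 by 11101:
  pos 0: 11101 XOR 11101 = 00000
  pos 5: 11110 XOR 11101 = 00011
  pos 8: 11001 XOR 11101 = 00100
Remainder = 0100 (nonzero — an error is detected).

0100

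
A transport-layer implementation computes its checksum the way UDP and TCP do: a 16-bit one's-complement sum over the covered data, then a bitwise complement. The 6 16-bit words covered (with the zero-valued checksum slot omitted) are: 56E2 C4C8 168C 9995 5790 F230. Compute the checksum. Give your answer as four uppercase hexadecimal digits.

One's-complement addition (fold any carry out of bit 15 back into bit 0):
  0x56E2 + 0xC4C8 = 0x11BAA → wrap carry → 0x1BAB
  0x1BAB + 0x168C = 0x03237
  0x3237 + 0x9995 = 0x0CBCC
  0xCBCC + 0x5790 = 0x1235C → wrap carry → 0x235D
  0x235D + 0xF230 = 0x1158D → wrap carry → 0x158E
One's-complement sum = 0x158E.
Checksum = ~0x158E & 0xFFFF = 0xEA71.

EA71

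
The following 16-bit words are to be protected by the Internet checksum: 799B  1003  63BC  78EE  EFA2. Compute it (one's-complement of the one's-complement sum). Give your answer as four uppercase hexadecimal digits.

AA13

One's-complement addition (fold any carry out of bit 15 back into bit 0):
  0x799B + 0x1003 = 0x0899E
  0x899E + 0x63BC = 0x0ED5A
  0xED5A + 0x78EE = 0x16648 → wrap carry → 0x6649
  0x6649 + 0xEFA2 = 0x155EB → wrap carry → 0x55EC
One's-complement sum = 0x55EC.
Checksum = ~0x55EC & 0xFFFF = 0xAA13.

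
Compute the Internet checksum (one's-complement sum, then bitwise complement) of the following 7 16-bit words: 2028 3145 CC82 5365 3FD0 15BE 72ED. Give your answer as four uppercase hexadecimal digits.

C62E

One's-complement addition (fold any carry out of bit 15 back into bit 0):
  0x2028 + 0x3145 = 0x0516D
  0x516D + 0xCC82 = 0x11DEF → wrap carry → 0x1DF0
  0x1DF0 + 0x5365 = 0x07155
  0x7155 + 0x3FD0 = 0x0B125
  0xB125 + 0x15BE = 0x0C6E3
  0xC6E3 + 0x72ED = 0x139D0 → wrap carry → 0x39D1
One's-complement sum = 0x39D1.
Checksum = ~0x39D1 & 0xFFFF = 0xC62E.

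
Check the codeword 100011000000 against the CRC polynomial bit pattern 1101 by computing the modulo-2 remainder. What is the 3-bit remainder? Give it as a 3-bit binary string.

Modulo-2 division of 100011000000 by 1101:
  pos 0: 1000 XOR 1101 = 0101
  pos 1: 1011 XOR 1101 = 0110
  pos 2: 1101 XOR 1101 = 0000
Remainder = 000 (zero — the frame passes the CRC check).

000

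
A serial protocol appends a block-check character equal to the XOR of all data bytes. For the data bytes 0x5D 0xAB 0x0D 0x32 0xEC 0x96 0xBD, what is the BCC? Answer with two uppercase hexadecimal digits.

0E

XOR the bytes together:
  start with 0x5D
  0x5D ⊕ 0xAB = 0xF6
  0xF6 ⊕ 0x0D = 0xFB
  0xFB ⊕ 0x32 = 0xC9
  0xC9 ⊕ 0xEC = 0x25
  0x25 ⊕ 0x96 = 0xB3
  0xB3 ⊕ 0xBD = 0x0E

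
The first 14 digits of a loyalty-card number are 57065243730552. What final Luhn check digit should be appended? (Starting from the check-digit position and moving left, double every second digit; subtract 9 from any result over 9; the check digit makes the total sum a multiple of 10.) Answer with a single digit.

Partial digits right→left: 2 5 5 0 3 7 3 4 2 5 6 0 7 5
Double every second digit counting from the check-digit position (so the 1st, 3rd, 5th, ... of the partial from the right).
  doubled (with −9 where >9): 4 1 6 6 4 3 5 → sum 29
  kept as-is: 5 0 7 4 5 0 5 → sum 26
Total = 29 + 26 = 55.
Check digit = (10 − (55 mod 10)) mod 10 = 5.

5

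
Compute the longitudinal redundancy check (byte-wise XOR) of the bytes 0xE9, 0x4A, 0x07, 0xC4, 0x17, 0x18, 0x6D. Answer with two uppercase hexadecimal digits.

02

XOR the bytes together:
  start with 0xE9
  0xE9 ⊕ 0x4A = 0xA3
  0xA3 ⊕ 0x07 = 0xA4
  0xA4 ⊕ 0xC4 = 0x60
  0x60 ⊕ 0x17 = 0x77
  0x77 ⊕ 0x18 = 0x6F
  0x6F ⊕ 0x6D = 0x02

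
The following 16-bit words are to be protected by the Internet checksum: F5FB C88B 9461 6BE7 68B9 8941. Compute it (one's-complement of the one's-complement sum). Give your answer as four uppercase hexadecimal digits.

4F34

One's-complement addition (fold any carry out of bit 15 back into bit 0):
  0xF5FB + 0xC88B = 0x1BE86 → wrap carry → 0xBE87
  0xBE87 + 0x9461 = 0x152E8 → wrap carry → 0x52E9
  0x52E9 + 0x6BE7 = 0x0BED0
  0xBED0 + 0x68B9 = 0x12789 → wrap carry → 0x278A
  0x278A + 0x8941 = 0x0B0CB
One's-complement sum = 0xB0CB.
Checksum = ~0xB0CB & 0xFFFF = 0x4F34.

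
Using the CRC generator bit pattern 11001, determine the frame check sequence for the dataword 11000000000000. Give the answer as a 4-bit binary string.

Append 4 zeros: 110000000000000000. Divide by 11001 (XOR where the leading bit is 1):
  pos 0: 11000 XOR 11001 = 00001
  pos 4: 10000 XOR 11001 = 01001
  pos 5: 10010 XOR 11001 = 01011
  pos 6: 10110 XOR 11001 = 01111
  pos 7: 11110 XOR 11001 = 00111
  pos 9: 11100 XOR 11001 = 00101
  pos 11: 10100 XOR 11001 = 01101
  pos 12: 11010 XOR 11001 = 00011
Remainder (last 4 bits) = 0110. This is the CRC / FCS.

0110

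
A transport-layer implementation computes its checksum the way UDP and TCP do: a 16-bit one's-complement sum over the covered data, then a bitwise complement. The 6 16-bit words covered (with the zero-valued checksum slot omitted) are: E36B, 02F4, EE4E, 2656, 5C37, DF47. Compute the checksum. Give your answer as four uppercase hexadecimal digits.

C97B

One's-complement addition (fold any carry out of bit 15 back into bit 0):
  0xE36B + 0x02F4 = 0x0E65F
  0xE65F + 0xEE4E = 0x1D4AD → wrap carry → 0xD4AE
  0xD4AE + 0x2656 = 0x0FB04
  0xFB04 + 0x5C37 = 0x1573B → wrap carry → 0x573C
  0x573C + 0xDF47 = 0x13683 → wrap carry → 0x3684
One's-complement sum = 0x3684.
Checksum = ~0x3684 & 0xFFFF = 0xC97B.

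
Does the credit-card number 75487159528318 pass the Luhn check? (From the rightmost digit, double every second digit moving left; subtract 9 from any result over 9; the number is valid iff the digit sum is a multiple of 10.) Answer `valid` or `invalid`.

invalid

From the right, keep odd positions and double even positions (subtract 9 from any doubled value over 9):
  doubled (positions 2,4,...): 2 7 1 1 5 8 5 → sum 29
  kept (positions 1,3,...): 8 3 2 9 1 8 5 → sum 36
Total = 65.
65 mod 10 = 5, so the number is invalid.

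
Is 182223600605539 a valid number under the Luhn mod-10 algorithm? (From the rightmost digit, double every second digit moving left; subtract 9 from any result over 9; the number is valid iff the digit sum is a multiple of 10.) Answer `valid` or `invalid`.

invalid

From the right, keep odd positions and double even positions (subtract 9 from any doubled value over 9):
  doubled (positions 2,4,...): 6 1 3 0 6 4 7 → sum 27
  kept (positions 1,3,...): 9 5 0 0 6 2 2 1 → sum 25
Total = 52.
52 mod 10 = 2, so the number is invalid.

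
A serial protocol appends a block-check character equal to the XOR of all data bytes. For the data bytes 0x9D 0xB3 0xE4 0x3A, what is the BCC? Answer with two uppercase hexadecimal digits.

F0

XOR the bytes together:
  start with 0x9D
  0x9D ⊕ 0xB3 = 0x2E
  0x2E ⊕ 0xE4 = 0xCA
  0xCA ⊕ 0x3A = 0xF0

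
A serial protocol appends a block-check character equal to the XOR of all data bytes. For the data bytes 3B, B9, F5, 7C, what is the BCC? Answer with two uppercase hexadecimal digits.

XOR the bytes together:
  start with 0x3B
  0x3B ⊕ 0xB9 = 0x82
  0x82 ⊕ 0xF5 = 0x77
  0x77 ⊕ 0x7C = 0x0B

0B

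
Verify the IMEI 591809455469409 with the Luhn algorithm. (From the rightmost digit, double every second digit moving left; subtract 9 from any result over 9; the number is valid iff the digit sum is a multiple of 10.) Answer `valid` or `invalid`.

From the right, keep odd positions and double even positions (subtract 9 from any doubled value over 9):
  doubled (positions 2,4,...): 0 9 8 1 9 7 9 → sum 43
  kept (positions 1,3,...): 9 4 6 5 4 0 1 5 → sum 34
Total = 77.
77 mod 10 = 7, so the number is invalid.

invalid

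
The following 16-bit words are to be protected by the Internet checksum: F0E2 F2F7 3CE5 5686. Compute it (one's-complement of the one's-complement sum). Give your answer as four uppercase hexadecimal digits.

88B9

One's-complement addition (fold any carry out of bit 15 back into bit 0):
  0xF0E2 + 0xF2F7 = 0x1E3D9 → wrap carry → 0xE3DA
  0xE3DA + 0x3CE5 = 0x120BF → wrap carry → 0x20C0
  0x20C0 + 0x5686 = 0x07746
One's-complement sum = 0x7746.
Checksum = ~0x7746 & 0xFFFF = 0x88B9.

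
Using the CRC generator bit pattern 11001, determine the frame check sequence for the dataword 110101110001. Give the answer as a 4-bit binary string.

0110

Append 4 zeros: 1101011100010000. Divide by 11001 (XOR where the leading bit is 1):
  pos 0: 11010 XOR 11001 = 00011
  pos 3: 11111 XOR 11001 = 00110
  pos 5: 11000 XOR 11001 = 00001
  pos 9: 10100 XOR 11001 = 01101
  pos 10: 11010 XOR 11001 = 00011
Remainder (last 4 bits) = 0110. This is the CRC / FCS.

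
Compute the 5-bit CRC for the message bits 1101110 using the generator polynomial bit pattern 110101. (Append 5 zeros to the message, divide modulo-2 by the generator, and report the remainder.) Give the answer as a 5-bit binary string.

Append 5 zeros: 110111000000. Divide by 110101 (XOR where the leading bit is 1):
  pos 0: 110111 XOR 110101 = 000010
  pos 4: 100000 XOR 110101 = 010101
  pos 5: 101010 XOR 110101 = 011111
  pos 6: 111110 XOR 110101 = 001011
Remainder (last 5 bits) = 01011. This is the CRC / FCS.

01011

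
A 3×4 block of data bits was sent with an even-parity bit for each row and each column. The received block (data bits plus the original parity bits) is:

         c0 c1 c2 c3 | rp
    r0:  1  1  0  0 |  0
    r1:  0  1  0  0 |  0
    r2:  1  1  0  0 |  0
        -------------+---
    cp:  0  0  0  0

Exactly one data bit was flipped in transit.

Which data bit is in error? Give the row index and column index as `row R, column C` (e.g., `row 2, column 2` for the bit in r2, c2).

Recompute each row's even parity and compare to rp:
  r0: data parity 0, sent rp 0 → ok
  r1: data parity 1, sent rp 0 → mismatch
  r2: data parity 0, sent rp 0 → ok
Recompute each column's even parity and compare to cp:
  c0: data parity 0, sent cp 0 → ok
  c1: data parity 1, sent cp 0 → mismatch
  c2: data parity 0, sent cp 0 → ok
  c3: data parity 0, sent cp 0 → ok
Exactly one row (r1) and one column (c1) fail → the flipped bit is at their intersection.

row 1, column 1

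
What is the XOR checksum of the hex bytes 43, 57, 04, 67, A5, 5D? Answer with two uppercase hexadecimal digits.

8F

XOR the bytes together:
  start with 0x43
  0x43 ⊕ 0x57 = 0x14
  0x14 ⊕ 0x04 = 0x10
  0x10 ⊕ 0x67 = 0x77
  0x77 ⊕ 0xA5 = 0xD2
  0xD2 ⊕ 0x5D = 0x8F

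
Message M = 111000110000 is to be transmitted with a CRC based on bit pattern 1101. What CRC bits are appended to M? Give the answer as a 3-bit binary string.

Append 3 zeros: 111000110000000. Divide by 1101 (XOR where the leading bit is 1):
  pos 0: 1110 XOR 1101 = 0011
  pos 2: 1100 XOR 1101 = 0001
  pos 5: 1110 XOR 1101 = 0011
  pos 7: 1100 XOR 1101 = 0001
  pos 10: 1000 XOR 1101 = 0101
  pos 11: 1010 XOR 1101 = 0111
Remainder (last 3 bits) = 111. This is the CRC / FCS.

111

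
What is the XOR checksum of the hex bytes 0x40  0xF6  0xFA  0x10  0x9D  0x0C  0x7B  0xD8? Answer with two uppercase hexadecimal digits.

6E

XOR the bytes together:
  start with 0x40
  0x40 ⊕ 0xF6 = 0xB6
  0xB6 ⊕ 0xFA = 0x4C
  0x4C ⊕ 0x10 = 0x5C
  0x5C ⊕ 0x9D = 0xC1
  0xC1 ⊕ 0x0C = 0xCD
  0xCD ⊕ 0x7B = 0xB6
  0xB6 ⊕ 0xD8 = 0x6E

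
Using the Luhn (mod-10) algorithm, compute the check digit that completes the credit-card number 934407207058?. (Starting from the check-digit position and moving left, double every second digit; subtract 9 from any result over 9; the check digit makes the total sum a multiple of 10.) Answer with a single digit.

Partial digits right→left: 8 5 0 7 0 2 7 0 4 4 3 9
Double every second digit counting from the check-digit position (so the 1st, 3rd, 5th, ... of the partial from the right).
  doubled (with −9 where >9): 7 0 0 5 8 6 → sum 26
  kept as-is: 5 7 2 0 4 9 → sum 27
Total = 26 + 27 = 53.
Check digit = (10 − (53 mod 10)) mod 10 = 7.

7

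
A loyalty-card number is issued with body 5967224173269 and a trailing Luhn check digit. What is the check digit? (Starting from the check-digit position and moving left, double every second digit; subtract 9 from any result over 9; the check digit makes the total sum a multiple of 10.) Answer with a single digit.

8

Partial digits right→left: 9 6 2 3 7 1 4 2 2 7 6 9 5
Double every second digit counting from the check-digit position (so the 1st, 3rd, 5th, ... of the partial from the right).
  doubled (with −9 where >9): 9 4 5 8 4 3 1 → sum 34
  kept as-is: 6 3 1 2 7 9 → sum 28
Total = 34 + 28 = 62.
Check digit = (10 − (62 mod 10)) mod 10 = 8.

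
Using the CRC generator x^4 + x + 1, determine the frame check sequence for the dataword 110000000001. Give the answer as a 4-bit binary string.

Append 4 zeros: 1100000000010000. Divide by 10011 (XOR where the leading bit is 1):
  pos 0: 11000 XOR 10011 = 01011
  pos 1: 10110 XOR 10011 = 00101
  pos 3: 10100 XOR 10011 = 00111
  pos 5: 11100 XOR 10011 = 01111
  pos 6: 11110 XOR 10011 = 01101
  pos 7: 11011 XOR 10011 = 01000
  pos 8: 10000 XOR 10011 = 00011
  pos 11: 11000 XOR 10011 = 01011
Remainder (last 4 bits) = 1011. This is the CRC / FCS.

1011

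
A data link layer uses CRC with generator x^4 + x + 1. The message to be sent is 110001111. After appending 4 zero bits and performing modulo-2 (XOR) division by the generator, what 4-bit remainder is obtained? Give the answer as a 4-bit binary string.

Append 4 zeros: 1100011110000. Divide by 10011 (XOR where the leading bit is 1):
  pos 0: 11000 XOR 10011 = 01011
  pos 1: 10111 XOR 10011 = 00100
  pos 3: 10011 XOR 10011 = 00000
  pos 8: 10000 XOR 10011 = 00011
Remainder (last 4 bits) = 0011. This is the CRC / FCS.

0011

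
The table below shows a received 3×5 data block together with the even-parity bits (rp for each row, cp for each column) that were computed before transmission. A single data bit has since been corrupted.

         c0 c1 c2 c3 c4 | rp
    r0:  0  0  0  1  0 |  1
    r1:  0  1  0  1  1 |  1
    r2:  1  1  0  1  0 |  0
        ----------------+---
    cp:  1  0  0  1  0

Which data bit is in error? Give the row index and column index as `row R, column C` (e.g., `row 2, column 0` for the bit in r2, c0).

Recompute each row's even parity and compare to rp:
  r0: data parity 1, sent rp 1 → ok
  r1: data parity 1, sent rp 1 → ok
  r2: data parity 1, sent rp 0 → mismatch
Recompute each column's even parity and compare to cp:
  c0: data parity 1, sent cp 1 → ok
  c1: data parity 0, sent cp 0 → ok
  c2: data parity 0, sent cp 0 → ok
  c3: data parity 1, sent cp 1 → ok
  c4: data parity 1, sent cp 0 → mismatch
Exactly one row (r2) and one column (c4) fail → the flipped bit is at their intersection.

row 2, column 4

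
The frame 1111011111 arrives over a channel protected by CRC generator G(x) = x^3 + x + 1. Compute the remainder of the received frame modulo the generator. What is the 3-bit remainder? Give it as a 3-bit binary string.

Modulo-2 division of 1111011111 by 1011:
  pos 0: 1111 XOR 1011 = 0100
  pos 1: 1000 XOR 1011 = 0011
  pos 3: 1111 XOR 1011 = 0100
  pos 4: 1001 XOR 1011 = 0010
  pos 6: 1011 XOR 1011 = 0000
Remainder = 000 (zero — the frame passes the CRC check).

000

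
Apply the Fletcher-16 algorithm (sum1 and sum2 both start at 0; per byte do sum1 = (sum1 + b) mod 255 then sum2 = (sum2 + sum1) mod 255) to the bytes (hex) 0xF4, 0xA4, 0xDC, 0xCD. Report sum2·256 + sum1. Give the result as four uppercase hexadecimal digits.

4944

Running sums (mod 255):
  after byte 0 (0xF4): sum1=244, sum2=244
  after byte 1 (0xA4): sum1=153, sum2=142
  after byte 2 (0xDC): sum1=118, sum2=5
  after byte 3 (0xCD): sum1=68, sum2=73
Checksum = sum2·256 + sum1 = 73·256 + 68 = 18756 = 0x4944.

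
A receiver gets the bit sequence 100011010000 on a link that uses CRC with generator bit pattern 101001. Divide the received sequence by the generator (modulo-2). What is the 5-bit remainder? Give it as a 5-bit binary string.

Modulo-2 division of 100011010000 by 101001:
  pos 0: 100011 XOR 101001 = 001010
  pos 2: 101001 XOR 101001 = 000000
Remainder = 00000 (zero — the frame passes the CRC check).

00000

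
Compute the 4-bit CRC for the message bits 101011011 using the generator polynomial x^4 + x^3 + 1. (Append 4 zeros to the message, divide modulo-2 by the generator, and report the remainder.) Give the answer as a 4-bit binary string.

0010

Append 4 zeros: 1010110110000. Divide by 11001 (XOR where the leading bit is 1):
  pos 0: 10101 XOR 11001 = 01100
  pos 1: 11001 XOR 11001 = 00000
  pos 7: 11000 XOR 11001 = 00001
Remainder (last 4 bits) = 0010. This is the CRC / FCS.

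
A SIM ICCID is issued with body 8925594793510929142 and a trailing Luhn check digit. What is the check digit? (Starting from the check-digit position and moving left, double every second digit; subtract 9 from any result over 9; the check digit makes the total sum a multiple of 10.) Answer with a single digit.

4

Partial digits right→left: 2 4 1 9 2 9 0 1 5 3 9 7 4 9 5 5 2 9 8
Double every second digit counting from the check-digit position (so the 1st, 3rd, 5th, ... of the partial from the right).
  doubled (with −9 where >9): 4 2 4 0 1 9 8 1 4 7 → sum 40
  kept as-is: 4 9 9 1 3 7 9 5 9 → sum 56
Total = 40 + 56 = 96.
Check digit = (10 − (96 mod 10)) mod 10 = 4.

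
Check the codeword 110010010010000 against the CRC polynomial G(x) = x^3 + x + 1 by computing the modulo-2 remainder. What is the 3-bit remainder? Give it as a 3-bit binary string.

Modulo-2 division of 110010010010000 by 1011:
  pos 0: 1100 XOR 1011 = 0111
  pos 1: 1111 XOR 1011 = 0100
  pos 2: 1000 XOR 1011 = 0011
  pos 4: 1101 XOR 1011 = 0110
  pos 5: 1100 XOR 1011 = 0111
  pos 6: 1110 XOR 1011 = 0101
  pos 7: 1011 XOR 1011 = 0000
Remainder = 000 (zero — the frame passes the CRC check).

000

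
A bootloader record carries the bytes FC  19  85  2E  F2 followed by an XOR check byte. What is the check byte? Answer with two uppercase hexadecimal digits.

BC

XOR the bytes together:
  start with 0xFC
  0xFC ⊕ 0x19 = 0xE5
  0xE5 ⊕ 0x85 = 0x60
  0x60 ⊕ 0x2E = 0x4E
  0x4E ⊕ 0xF2 = 0xBC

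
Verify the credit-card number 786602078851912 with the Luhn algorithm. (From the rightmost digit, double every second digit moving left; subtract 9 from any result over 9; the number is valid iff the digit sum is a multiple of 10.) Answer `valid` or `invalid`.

invalid

From the right, keep odd positions and double even positions (subtract 9 from any doubled value over 9):
  doubled (positions 2,4,...): 2 2 7 5 4 3 7 → sum 30
  kept (positions 1,3,...): 2 9 5 8 0 0 6 7 → sum 37
Total = 67.
67 mod 10 = 7, so the number is invalid.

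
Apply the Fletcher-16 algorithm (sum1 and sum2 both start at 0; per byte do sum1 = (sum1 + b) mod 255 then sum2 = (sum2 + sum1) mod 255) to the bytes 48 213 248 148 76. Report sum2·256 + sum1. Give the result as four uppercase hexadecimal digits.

Running sums (mod 255):
  after byte 0 (48): sum1=48, sum2=48
  after byte 1 (213): sum1=6, sum2=54
  after byte 2 (248): sum1=254, sum2=53
  after byte 3 (148): sum1=147, sum2=200
  after byte 4 (76): sum1=223, sum2=168
Checksum = sum2·256 + sum1 = 168·256 + 223 = 43231 = 0xA8DF.

A8DF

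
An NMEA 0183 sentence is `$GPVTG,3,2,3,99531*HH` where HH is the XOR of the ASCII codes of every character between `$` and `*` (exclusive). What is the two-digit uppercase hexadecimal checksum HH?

XOR the ASCII codes of the payload characters:
  'G' = 0x47 → acc = 0x47
  'P' = 0x50 → acc = 0x17
  'V' = 0x56 → acc = 0x41
  'T' = 0x54 → acc = 0x15
  'G' = 0x47 → acc = 0x52
  ',' = 0x2C → acc = 0x7E
  '3' = 0x33 → acc = 0x4D
  ',' = 0x2C → acc = 0x61
  '2' = 0x32 → acc = 0x53
  ',' = 0x2C → acc = 0x7F
  '3' = 0x33 → acc = 0x4C
  ',' = 0x2C → acc = 0x60
  '9' = 0x39 → acc = 0x59
  '9' = 0x39 → acc = 0x60
  '5' = 0x35 → acc = 0x55
  '3' = 0x33 → acc = 0x66
  '1' = 0x31 → acc = 0x57
Checksum = 0x57.

57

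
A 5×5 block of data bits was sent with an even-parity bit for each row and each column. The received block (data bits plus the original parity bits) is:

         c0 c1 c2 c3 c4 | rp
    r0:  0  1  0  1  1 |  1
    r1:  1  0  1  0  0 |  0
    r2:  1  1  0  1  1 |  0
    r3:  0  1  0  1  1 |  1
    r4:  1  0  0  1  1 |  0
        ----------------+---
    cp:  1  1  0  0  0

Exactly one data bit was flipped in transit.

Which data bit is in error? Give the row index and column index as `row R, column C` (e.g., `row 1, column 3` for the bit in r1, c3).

Recompute each row's even parity and compare to rp:
  r0: data parity 1, sent rp 1 → ok
  r1: data parity 0, sent rp 0 → ok
  r2: data parity 0, sent rp 0 → ok
  r3: data parity 1, sent rp 1 → ok
  r4: data parity 1, sent rp 0 → mismatch
Recompute each column's even parity and compare to cp:
  c0: data parity 1, sent cp 1 → ok
  c1: data parity 1, sent cp 1 → ok
  c2: data parity 1, sent cp 0 → mismatch
  c3: data parity 0, sent cp 0 → ok
  c4: data parity 0, sent cp 0 → ok
Exactly one row (r4) and one column (c2) fail → the flipped bit is at their intersection.

row 4, column 2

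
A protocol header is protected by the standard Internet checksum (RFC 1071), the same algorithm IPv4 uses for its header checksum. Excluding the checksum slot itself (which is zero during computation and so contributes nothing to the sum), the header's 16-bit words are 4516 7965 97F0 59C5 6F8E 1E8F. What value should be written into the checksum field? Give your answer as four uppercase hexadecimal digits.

C1B0

One's-complement addition (fold any carry out of bit 15 back into bit 0):
  0x4516 + 0x7965 = 0x0BE7B
  0xBE7B + 0x97F0 = 0x1566B → wrap carry → 0x566C
  0x566C + 0x59C5 = 0x0B031
  0xB031 + 0x6F8E = 0x11FBF → wrap carry → 0x1FC0
  0x1FC0 + 0x1E8F = 0x03E4F
One's-complement sum = 0x3E4F.
Checksum = ~0x3E4F & 0xFFFF = 0xC1B0.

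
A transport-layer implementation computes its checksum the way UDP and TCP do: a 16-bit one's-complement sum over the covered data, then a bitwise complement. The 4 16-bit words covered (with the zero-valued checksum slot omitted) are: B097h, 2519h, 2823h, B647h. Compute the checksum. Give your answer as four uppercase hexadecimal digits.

One's-complement addition (fold any carry out of bit 15 back into bit 0):
  0xB097 + 0x2519 = 0x0D5B0
  0xD5B0 + 0x2823 = 0x0FDD3
  0xFDD3 + 0xB647 = 0x1B41A → wrap carry → 0xB41B
One's-complement sum = 0xB41B.
Checksum = ~0xB41B & 0xFFFF = 0x4BE4.

4BE4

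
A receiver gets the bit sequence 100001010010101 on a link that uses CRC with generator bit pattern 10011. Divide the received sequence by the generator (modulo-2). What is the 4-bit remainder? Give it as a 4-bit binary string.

Modulo-2 division of 100001010010101 by 10011:
  pos 0: 10000 XOR 10011 = 00011
  pos 3: 11101 XOR 10011 = 01110
  pos 4: 11100 XOR 10011 = 01111
  pos 5: 11110 XOR 10011 = 01101
  pos 6: 11011 XOR 10011 = 01000
  pos 7: 10000 XOR 10011 = 00011
  pos 10: 11101 XOR 10011 = 01110
Remainder = 1110 (nonzero — an error is detected).

1110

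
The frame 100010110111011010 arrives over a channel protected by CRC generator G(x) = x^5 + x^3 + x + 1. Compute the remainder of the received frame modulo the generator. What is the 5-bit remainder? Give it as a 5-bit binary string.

Modulo-2 division of 100010110111011010 by 101011:
  pos 0: 100010 XOR 101011 = 001001
  pos 2: 100111 XOR 101011 = 001100
  pos 4: 110001 XOR 101011 = 011010
  pos 5: 110101 XOR 101011 = 011110
  pos 6: 111101 XOR 101011 = 010110
  pos 7: 101100 XOR 101011 = 000111
  pos 10: 111110 XOR 101011 = 010101
  pos 11: 101011 XOR 101011 = 000000
Remainder = 00000 (zero — the frame passes the CRC check).

00000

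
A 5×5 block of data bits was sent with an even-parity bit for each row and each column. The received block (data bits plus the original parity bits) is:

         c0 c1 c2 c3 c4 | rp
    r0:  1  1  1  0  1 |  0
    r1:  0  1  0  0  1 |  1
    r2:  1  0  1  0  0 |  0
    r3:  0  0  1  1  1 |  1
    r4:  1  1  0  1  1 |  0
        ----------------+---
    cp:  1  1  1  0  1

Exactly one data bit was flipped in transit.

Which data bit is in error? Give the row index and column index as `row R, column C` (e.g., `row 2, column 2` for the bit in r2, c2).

Recompute each row's even parity and compare to rp:
  r0: data parity 0, sent rp 0 → ok
  r1: data parity 0, sent rp 1 → mismatch
  r2: data parity 0, sent rp 0 → ok
  r3: data parity 1, sent rp 1 → ok
  r4: data parity 0, sent rp 0 → ok
Recompute each column's even parity and compare to cp:
  c0: data parity 1, sent cp 1 → ok
  c1: data parity 1, sent cp 1 → ok
  c2: data parity 1, sent cp 1 → ok
  c3: data parity 0, sent cp 0 → ok
  c4: data parity 0, sent cp 1 → mismatch
Exactly one row (r1) and one column (c4) fail → the flipped bit is at their intersection.

row 1, column 4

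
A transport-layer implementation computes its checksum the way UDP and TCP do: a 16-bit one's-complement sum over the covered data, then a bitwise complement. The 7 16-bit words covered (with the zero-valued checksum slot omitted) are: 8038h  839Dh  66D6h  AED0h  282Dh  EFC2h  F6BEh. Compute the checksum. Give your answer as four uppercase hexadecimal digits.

One's-complement addition (fold any carry out of bit 15 back into bit 0):
  0x8038 + 0x839D = 0x103D5 → wrap carry → 0x03D6
  0x03D6 + 0x66D6 = 0x06AAC
  0x6AAC + 0xAED0 = 0x1197C → wrap carry → 0x197D
  0x197D + 0x282D = 0x041AA
  0x41AA + 0xEFC2 = 0x1316C → wrap carry → 0x316D
  0x316D + 0xF6BE = 0x1282B → wrap carry → 0x282C
One's-complement sum = 0x282C.
Checksum = ~0x282C & 0xFFFF = 0xD7D3.

D7D3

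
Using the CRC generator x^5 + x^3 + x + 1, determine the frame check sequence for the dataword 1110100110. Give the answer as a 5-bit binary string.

10010

Append 5 zeros: 111010011000000. Divide by 101011 (XOR where the leading bit is 1):
  pos 0: 111010 XOR 101011 = 010001
  pos 1: 100010 XOR 101011 = 001001
  pos 3: 100111 XOR 101011 = 001100
  pos 5: 110000 XOR 101011 = 011011
  pos 6: 110110 XOR 101011 = 011101
  pos 7: 111010 XOR 101011 = 010001
  pos 8: 100010 XOR 101011 = 001001
Remainder (last 5 bits) = 10010. This is the CRC / FCS.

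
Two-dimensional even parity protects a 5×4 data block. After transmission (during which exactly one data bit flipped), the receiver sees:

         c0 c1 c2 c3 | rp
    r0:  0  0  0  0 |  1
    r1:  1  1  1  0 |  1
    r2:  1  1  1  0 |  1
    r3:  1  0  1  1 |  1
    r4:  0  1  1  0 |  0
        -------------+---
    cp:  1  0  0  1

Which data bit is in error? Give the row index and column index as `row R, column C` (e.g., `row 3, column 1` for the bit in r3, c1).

Recompute each row's even parity and compare to rp:
  r0: data parity 0, sent rp 1 → mismatch
  r1: data parity 1, sent rp 1 → ok
  r2: data parity 1, sent rp 1 → ok
  r3: data parity 1, sent rp 1 → ok
  r4: data parity 0, sent rp 0 → ok
Recompute each column's even parity and compare to cp:
  c0: data parity 1, sent cp 1 → ok
  c1: data parity 1, sent cp 0 → mismatch
  c2: data parity 0, sent cp 0 → ok
  c3: data parity 1, sent cp 1 → ok
Exactly one row (r0) and one column (c1) fail → the flipped bit is at their intersection.

row 0, column 1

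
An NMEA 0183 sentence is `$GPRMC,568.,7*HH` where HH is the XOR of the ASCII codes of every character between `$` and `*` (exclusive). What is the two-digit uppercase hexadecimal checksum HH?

XOR the ASCII codes of the payload characters:
  'G' = 0x47 → acc = 0x47
  'P' = 0x50 → acc = 0x17
  'R' = 0x52 → acc = 0x45
  'M' = 0x4D → acc = 0x08
  'C' = 0x43 → acc = 0x4B
  ',' = 0x2C → acc = 0x67
  '5' = 0x35 → acc = 0x52
  '6' = 0x36 → acc = 0x64
  '8' = 0x38 → acc = 0x5C
  '.' = 0x2E → acc = 0x72
  ',' = 0x2C → acc = 0x5E
  '7' = 0x37 → acc = 0x69
Checksum = 0x69.

69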